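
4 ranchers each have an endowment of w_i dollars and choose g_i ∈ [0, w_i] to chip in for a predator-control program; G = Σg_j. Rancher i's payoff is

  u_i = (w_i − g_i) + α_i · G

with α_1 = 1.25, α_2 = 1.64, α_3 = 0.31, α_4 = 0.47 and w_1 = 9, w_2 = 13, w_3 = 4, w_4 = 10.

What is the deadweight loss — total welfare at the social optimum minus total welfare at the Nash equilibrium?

∂u_i/∂g_i = α_i − 1, so rancher i contributes w_i if α_i > 1, else 0.
α_i > 1 for i ∈ {1, 2}; NE contributions (9, 13, 0, 0), G = 22.
W^NE = Σw_i − G^NE + (Σα_i)·G^NE = 36 + 2.67·22 = 94.74.
Planner: ∂(Σu_j)/∂g_i = Σα_j − 1 = 2.67 > 0, so everyone contributes w_i; G^SO = 36, W^SO = 36 + 2.67·36 = 132.12.
Deadweight loss = 37.38.

37.38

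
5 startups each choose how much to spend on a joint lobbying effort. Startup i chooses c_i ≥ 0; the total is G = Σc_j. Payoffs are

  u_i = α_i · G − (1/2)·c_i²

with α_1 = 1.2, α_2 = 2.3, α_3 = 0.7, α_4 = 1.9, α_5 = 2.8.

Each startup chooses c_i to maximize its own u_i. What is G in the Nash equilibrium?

Startup i's FOC: ∂u_i/∂c_i = α_i − c_i = 0, so c_i* = α_i.
NE contributions = (1.2, 2.3, 0.7, 1.9, 2.8); G = 8.9.

8.9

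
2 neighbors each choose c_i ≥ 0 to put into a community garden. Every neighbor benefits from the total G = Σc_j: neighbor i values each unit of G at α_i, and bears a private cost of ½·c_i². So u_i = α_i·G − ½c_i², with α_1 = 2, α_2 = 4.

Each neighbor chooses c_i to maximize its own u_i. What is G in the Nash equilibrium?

6

Neighbor i's FOC: ∂u_i/∂c_i = α_i − c_i = 0, so c_i* = α_i.
NE contributions = (2, 4); G = 6.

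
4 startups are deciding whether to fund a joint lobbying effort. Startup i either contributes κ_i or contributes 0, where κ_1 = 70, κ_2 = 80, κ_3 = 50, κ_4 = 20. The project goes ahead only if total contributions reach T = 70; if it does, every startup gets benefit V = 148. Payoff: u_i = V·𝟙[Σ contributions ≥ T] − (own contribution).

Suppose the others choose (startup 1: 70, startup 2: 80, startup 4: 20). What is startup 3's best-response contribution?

0

Others' total = 170 ≥ 70; contributing adds cost 50 for no extra benefit.
Best response: 0.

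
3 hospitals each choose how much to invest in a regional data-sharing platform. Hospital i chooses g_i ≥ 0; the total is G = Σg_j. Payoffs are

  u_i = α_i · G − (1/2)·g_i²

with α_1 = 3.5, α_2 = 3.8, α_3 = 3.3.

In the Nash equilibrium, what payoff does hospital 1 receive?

30.975

Hospital i's FOC: ∂u_i/∂g_i = α_i − g_i = 0, so g_i* = α_i.
NE contributions = (3.5, 3.8, 3.3); G = 10.6.
u_1 = α_1·G − ½·(g_1)² = 3.5·10.6 − ½·3.5² = 30.975.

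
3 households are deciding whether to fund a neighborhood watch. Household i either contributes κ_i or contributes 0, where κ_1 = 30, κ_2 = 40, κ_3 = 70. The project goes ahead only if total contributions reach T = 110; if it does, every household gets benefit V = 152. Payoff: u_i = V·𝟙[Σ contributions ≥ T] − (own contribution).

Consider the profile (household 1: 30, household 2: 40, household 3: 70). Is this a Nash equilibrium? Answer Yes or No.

Total = 140 ≥ 110: provided.
Household 1 (pledges 30, payoff 122): dropping to 0 → total 110, payoff 152. Profitable deviation.

No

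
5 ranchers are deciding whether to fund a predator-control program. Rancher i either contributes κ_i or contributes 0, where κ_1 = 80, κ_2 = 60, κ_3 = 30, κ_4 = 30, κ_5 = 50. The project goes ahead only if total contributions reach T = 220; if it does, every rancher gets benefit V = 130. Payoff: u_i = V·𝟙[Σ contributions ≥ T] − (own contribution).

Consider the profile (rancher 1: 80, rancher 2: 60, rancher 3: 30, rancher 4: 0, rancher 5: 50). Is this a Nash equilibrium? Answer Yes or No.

Yes

Total = 220 ≥ 220: provided.
Rancher 1 (pledges 80, payoff 50): dropping to 0 → total 140, payoff 0. No gain.
Rancher 2 (pledges 60, payoff 70): dropping to 0 → total 160, payoff 0. No gain.
Rancher 3 (pledges 30, payoff 100): dropping to 0 → total 190, payoff 0. No gain.
Rancher 4 (pledges 0, payoff 130): pledging 30 → total 250, payoff 100. No gain.
Rancher 5 (pledges 50, payoff 80): dropping to 0 → total 170, payoff 0. No gain.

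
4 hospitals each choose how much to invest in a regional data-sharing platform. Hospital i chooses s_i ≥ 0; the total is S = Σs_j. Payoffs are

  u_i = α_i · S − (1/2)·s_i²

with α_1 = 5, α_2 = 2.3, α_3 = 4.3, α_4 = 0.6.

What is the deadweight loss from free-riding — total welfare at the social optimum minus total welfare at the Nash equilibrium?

173.41

Hospital i's FOC: ∂u_i/∂s_i = α_i − s_i = 0, so s_i* = α_i.
NE contributions = (5, 2.3, 4.3, 0.6); S = 12.2.
W^NE = (Σα)·S − ½Σα_i² = 12.2² − ½·49.14 = 124.27.
Planner sets s_i = Σα_j = 12.2 for every i, so S^SO = 4·12.2 = 48.8.
W^SO = (Σα)·S^SO − ½·4·(Σα)² = (4/2)·12.2² = 297.68.
Deadweight loss = W^SO − W^NE = 173.41.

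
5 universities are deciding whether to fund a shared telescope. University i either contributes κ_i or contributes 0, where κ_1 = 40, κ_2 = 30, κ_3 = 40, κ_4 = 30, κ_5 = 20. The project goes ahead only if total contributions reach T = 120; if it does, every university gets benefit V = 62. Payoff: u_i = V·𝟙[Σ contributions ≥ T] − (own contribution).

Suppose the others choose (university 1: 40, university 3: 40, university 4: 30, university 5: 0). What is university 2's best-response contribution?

30

Others' total = 110. Contributing 30 brings total to 140 ≥ 120: gain V − κ_2 = 32.
Best response: 30.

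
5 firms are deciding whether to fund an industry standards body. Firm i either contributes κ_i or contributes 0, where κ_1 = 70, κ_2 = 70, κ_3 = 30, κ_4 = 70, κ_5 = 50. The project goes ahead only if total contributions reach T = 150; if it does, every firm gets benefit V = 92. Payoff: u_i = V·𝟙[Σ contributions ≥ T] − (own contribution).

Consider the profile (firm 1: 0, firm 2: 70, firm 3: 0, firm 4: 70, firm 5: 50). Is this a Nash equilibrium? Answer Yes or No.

Yes

Total = 190 ≥ 150: provided.
Firm 1 (pledges 0, payoff 92): pledging 70 → total 260, payoff 22. No gain.
Firm 2 (pledges 70, payoff 22): dropping to 0 → total 120, payoff 0. No gain.
Firm 3 (pledges 0, payoff 92): pledging 30 → total 220, payoff 62. No gain.
Firm 4 (pledges 70, payoff 22): dropping to 0 → total 120, payoff 0. No gain.
Firm 5 (pledges 50, payoff 42): dropping to 0 → total 140, payoff 0. No gain.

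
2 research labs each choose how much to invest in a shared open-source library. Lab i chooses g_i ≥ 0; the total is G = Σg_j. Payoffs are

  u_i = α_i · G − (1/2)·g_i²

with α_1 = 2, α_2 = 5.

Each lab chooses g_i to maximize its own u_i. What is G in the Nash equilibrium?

7

Lab i's FOC: ∂u_i/∂g_i = α_i − g_i = 0, so g_i* = α_i.
NE contributions = (2, 5); G = 7.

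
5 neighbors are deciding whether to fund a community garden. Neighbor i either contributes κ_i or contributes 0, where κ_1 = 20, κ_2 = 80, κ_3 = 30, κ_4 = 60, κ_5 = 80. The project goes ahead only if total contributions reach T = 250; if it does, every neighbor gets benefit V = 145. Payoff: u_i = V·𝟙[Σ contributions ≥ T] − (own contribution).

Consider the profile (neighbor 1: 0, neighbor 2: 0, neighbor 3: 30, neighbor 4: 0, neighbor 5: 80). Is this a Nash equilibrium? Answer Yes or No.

Total = 110 < 250: not provided.
Neighbor 1 (pledges 0, payoff 0): pledging 20 → total 130, payoff -20. No gain.
Neighbor 2 (pledges 0, payoff 0): pledging 80 → total 190, payoff -80. No gain.
Neighbor 3 (pledges 30, payoff -30): dropping to 0 → total 80, payoff 0. Profitable deviation.

No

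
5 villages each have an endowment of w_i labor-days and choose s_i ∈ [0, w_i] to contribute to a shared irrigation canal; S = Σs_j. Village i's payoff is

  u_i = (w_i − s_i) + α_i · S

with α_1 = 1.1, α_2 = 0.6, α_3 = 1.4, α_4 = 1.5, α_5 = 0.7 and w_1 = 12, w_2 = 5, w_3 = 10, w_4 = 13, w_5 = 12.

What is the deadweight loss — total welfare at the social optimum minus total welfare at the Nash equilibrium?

73.1

∂u_i/∂s_i = α_i − 1, so village i contributes w_i if α_i > 1, else 0.
α_i > 1 for i ∈ {1, 3, 4}; NE contributions (12, 0, 10, 13, 0), S = 35.
W^NE = Σw_i − S^NE + (Σα_i)·S^NE = 52 + 4.3·35 = 202.5.
Planner: ∂(Σu_j)/∂s_i = Σα_j − 1 = 4.3 > 0, so everyone contributes w_i; S^SO = 52, W^SO = 52 + 4.3·52 = 275.6.
Deadweight loss = 73.1.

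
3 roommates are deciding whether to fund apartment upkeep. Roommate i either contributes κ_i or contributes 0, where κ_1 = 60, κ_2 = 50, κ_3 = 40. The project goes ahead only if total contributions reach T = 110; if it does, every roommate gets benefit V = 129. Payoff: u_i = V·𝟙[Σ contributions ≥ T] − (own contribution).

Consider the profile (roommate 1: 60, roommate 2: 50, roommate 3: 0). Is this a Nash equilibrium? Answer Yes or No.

Yes

Total = 110 ≥ 110: provided.
Roommate 1 (pledges 60, payoff 69): dropping to 0 → total 50, payoff 0. No gain.
Roommate 2 (pledges 50, payoff 79): dropping to 0 → total 60, payoff 0. No gain.
Roommate 3 (pledges 0, payoff 129): pledging 40 → total 150, payoff 89. No gain.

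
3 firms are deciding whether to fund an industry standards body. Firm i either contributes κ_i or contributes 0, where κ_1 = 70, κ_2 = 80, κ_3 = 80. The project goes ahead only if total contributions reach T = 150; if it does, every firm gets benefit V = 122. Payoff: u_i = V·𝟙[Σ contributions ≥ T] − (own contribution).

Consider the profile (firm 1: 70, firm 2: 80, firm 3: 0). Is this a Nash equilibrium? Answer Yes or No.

Yes

Total = 150 ≥ 150: provided.
Firm 1 (pledges 70, payoff 52): dropping to 0 → total 80, payoff 0. No gain.
Firm 2 (pledges 80, payoff 42): dropping to 0 → total 70, payoff 0. No gain.
Firm 3 (pledges 0, payoff 122): pledging 80 → total 230, payoff 42. No gain.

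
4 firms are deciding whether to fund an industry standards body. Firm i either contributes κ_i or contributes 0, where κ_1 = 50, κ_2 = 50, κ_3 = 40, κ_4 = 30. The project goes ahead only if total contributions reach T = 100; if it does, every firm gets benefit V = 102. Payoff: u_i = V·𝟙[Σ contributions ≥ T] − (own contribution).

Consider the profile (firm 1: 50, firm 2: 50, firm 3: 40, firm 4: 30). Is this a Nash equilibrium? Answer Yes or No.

Total = 170 ≥ 100: provided.
Firm 1 (pledges 50, payoff 52): dropping to 0 → total 120, payoff 102. Profitable deviation.

No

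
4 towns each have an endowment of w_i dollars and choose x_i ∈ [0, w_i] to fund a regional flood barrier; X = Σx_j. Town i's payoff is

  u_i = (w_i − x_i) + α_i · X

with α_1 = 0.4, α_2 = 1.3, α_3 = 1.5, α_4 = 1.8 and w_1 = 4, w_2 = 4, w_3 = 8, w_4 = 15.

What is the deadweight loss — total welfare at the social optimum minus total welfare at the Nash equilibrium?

∂u_i/∂x_i = α_i − 1, so town i contributes w_i if α_i > 1, else 0.
α_i > 1 for i ∈ {2, 3, 4}; NE contributions (0, 4, 8, 15), X = 27.
W^NE = Σw_i − X^NE + (Σα_i)·X^NE = 31 + 4·27 = 139.
Planner: ∂(Σu_j)/∂x_i = Σα_j − 1 = 4 > 0, so everyone contributes w_i; X^SO = 31, W^SO = 31 + 4·31 = 155.
Deadweight loss = 16.

16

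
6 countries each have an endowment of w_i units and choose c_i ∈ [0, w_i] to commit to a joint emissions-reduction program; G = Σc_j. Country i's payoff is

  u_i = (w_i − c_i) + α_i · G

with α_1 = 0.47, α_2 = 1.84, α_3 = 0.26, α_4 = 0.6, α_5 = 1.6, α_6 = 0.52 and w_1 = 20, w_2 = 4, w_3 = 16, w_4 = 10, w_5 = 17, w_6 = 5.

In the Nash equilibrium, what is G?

∂u_i/∂c_i = α_i − 1, so country i contributes w_i if α_i > 1, else 0.
α_i > 1 for i ∈ {2, 5}; NE contributions (0, 4, 0, 0, 17, 0), G = 21.

21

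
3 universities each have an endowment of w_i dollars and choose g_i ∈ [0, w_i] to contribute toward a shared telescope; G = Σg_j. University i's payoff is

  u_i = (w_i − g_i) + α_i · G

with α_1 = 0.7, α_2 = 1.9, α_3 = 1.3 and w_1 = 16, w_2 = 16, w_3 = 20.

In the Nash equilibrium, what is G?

∂u_i/∂g_i = α_i − 1, so university i contributes w_i if α_i > 1, else 0.
α_i > 1 for i ∈ {2, 3}; NE contributions (0, 16, 20), G = 36.

36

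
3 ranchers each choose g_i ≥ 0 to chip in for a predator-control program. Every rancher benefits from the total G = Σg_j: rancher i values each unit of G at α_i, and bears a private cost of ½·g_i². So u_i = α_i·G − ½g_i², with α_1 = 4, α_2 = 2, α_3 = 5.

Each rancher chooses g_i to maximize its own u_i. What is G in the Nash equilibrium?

11

Rancher i's FOC: ∂u_i/∂g_i = α_i − g_i = 0, so g_i* = α_i.
NE contributions = (4, 2, 5); G = 11.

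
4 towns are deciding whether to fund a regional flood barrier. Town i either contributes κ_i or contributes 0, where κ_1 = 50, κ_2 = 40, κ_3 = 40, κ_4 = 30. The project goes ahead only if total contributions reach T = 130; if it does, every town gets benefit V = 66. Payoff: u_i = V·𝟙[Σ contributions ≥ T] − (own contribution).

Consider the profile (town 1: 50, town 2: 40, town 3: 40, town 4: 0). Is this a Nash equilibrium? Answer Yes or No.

Yes

Total = 130 ≥ 130: provided.
Town 1 (pledges 50, payoff 16): dropping to 0 → total 80, payoff 0. No gain.
Town 2 (pledges 40, payoff 26): dropping to 0 → total 90, payoff 0. No gain.
Town 3 (pledges 40, payoff 26): dropping to 0 → total 90, payoff 0. No gain.
Town 4 (pledges 0, payoff 66): pledging 30 → total 160, payoff 36. No gain.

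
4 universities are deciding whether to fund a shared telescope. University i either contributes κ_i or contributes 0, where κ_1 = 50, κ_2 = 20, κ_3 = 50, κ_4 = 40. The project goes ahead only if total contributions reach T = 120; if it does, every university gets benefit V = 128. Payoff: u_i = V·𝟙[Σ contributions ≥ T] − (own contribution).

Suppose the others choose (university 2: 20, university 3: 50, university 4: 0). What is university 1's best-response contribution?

Others' total = 70. Contributing 50 brings total to 120 ≥ 120: gain V − κ_1 = 78.
Best response: 50.

50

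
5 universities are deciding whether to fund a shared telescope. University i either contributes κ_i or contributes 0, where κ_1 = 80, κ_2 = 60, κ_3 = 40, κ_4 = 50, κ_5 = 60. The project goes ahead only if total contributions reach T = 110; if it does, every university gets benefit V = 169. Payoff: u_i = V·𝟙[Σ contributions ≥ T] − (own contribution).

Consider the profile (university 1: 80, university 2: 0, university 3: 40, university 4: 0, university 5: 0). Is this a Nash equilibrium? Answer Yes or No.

Yes

Total = 120 ≥ 110: provided.
University 1 (pledges 80, payoff 89): dropping to 0 → total 40, payoff 0. No gain.
University 2 (pledges 0, payoff 169): pledging 60 → total 180, payoff 109. No gain.
University 3 (pledges 40, payoff 129): dropping to 0 → total 80, payoff 0. No gain.
University 4 (pledges 0, payoff 169): pledging 50 → total 170, payoff 119. No gain.
University 5 (pledges 0, payoff 169): pledging 60 → total 180, payoff 109. No gain.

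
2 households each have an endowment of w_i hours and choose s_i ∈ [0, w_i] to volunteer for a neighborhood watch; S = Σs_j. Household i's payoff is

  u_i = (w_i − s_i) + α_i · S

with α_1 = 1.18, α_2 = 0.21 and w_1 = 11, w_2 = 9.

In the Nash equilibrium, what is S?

11

∂u_i/∂s_i = α_i − 1, so household i contributes w_i if α_i > 1, else 0.
α_i > 1 for i ∈ {1}; NE contributions (11, 0), S = 11.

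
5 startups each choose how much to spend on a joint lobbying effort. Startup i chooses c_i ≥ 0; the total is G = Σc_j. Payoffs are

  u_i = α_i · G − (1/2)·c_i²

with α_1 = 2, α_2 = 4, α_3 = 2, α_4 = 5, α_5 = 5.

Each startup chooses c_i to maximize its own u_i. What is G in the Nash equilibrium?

Startup i's FOC: ∂u_i/∂c_i = α_i − c_i = 0, so c_i* = α_i.
NE contributions = (2, 4, 2, 5, 5); G = 18.

18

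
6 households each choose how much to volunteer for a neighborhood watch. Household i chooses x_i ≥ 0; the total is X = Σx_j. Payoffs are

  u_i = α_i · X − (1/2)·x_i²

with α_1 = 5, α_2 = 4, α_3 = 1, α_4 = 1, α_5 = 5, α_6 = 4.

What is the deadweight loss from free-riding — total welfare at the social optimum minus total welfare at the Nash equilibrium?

Household i's FOC: ∂u_i/∂x_i = α_i − x_i = 0, so x_i* = α_i.
NE contributions = (5, 4, 1, 1, 5, 4); X = 20.
W^NE = (Σα)·X − ½Σα_i² = 20² − ½·84 = 358.
Planner sets x_i = Σα_j = 20 for every i, so X^SO = 6·20 = 120.
W^SO = (Σα)·X^SO − ½·6·(Σα)² = (6/2)·20² = 1200.
Deadweight loss = W^SO − W^NE = 842.

842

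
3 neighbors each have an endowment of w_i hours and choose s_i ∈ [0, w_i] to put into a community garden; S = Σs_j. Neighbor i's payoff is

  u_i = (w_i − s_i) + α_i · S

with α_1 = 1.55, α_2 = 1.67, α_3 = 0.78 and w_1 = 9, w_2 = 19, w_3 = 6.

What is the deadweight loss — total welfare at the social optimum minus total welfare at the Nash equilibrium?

∂u_i/∂s_i = α_i − 1, so neighbor i contributes w_i if α_i > 1, else 0.
α_i > 1 for i ∈ {1, 2}; NE contributions (9, 19, 0), S = 28.
W^NE = Σw_i − S^NE + (Σα_i)·S^NE = 34 + 3·28 = 118.
Planner: ∂(Σu_j)/∂s_i = Σα_j − 1 = 3 > 0, so everyone contributes w_i; S^SO = 34, W^SO = 34 + 3·34 = 136.
Deadweight loss = 18.

18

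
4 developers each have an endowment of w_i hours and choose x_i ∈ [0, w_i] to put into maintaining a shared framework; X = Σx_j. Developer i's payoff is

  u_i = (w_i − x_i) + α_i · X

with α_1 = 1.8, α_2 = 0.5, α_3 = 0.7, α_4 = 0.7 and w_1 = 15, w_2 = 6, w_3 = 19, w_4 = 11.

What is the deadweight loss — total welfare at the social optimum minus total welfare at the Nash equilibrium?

∂u_i/∂x_i = α_i − 1, so developer i contributes w_i if α_i > 1, else 0.
α_i > 1 for i ∈ {1}; NE contributions (15, 0, 0, 0), X = 15.
W^NE = Σw_i − X^NE + (Σα_i)·X^NE = 51 + 2.7·15 = 91.5.
Planner: ∂(Σu_j)/∂x_i = Σα_j − 1 = 2.7 > 0, so everyone contributes w_i; X^SO = 51, W^SO = 51 + 2.7·51 = 188.7.
Deadweight loss = 97.2.

97.2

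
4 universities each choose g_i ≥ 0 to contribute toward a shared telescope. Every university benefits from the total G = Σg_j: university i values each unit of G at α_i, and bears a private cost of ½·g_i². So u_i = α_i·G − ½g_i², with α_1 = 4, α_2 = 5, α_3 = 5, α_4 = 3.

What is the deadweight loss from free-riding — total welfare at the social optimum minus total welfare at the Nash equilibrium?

326.5

University i's FOC: ∂u_i/∂g_i = α_i − g_i = 0, so g_i* = α_i.
NE contributions = (4, 5, 5, 3); G = 17.
W^NE = (Σα)·G − ½Σα_i² = 17² − ½·75 = 251.5.
Planner sets g_i = Σα_j = 17 for every i, so G^SO = 4·17 = 68.
W^SO = (Σα)·G^SO − ½·4·(Σα)² = (4/2)·17² = 578.
Deadweight loss = W^SO − W^NE = 326.5.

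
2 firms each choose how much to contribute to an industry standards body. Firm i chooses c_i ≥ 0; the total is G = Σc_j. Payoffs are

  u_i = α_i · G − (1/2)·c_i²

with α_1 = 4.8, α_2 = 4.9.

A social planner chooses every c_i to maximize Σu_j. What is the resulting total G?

Planner FOC: ∂(Σu_j)/∂c_i = (Σα_j) − c_i = 0, so c_i^SO = Σα_j = 9.7 for every i; G^SO = 19.4.

19.4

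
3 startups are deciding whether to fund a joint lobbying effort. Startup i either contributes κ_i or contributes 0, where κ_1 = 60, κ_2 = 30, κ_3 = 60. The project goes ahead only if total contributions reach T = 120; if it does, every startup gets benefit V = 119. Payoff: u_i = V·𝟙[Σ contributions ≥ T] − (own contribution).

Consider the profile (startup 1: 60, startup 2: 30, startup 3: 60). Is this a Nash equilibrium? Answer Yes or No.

No

Total = 150 ≥ 120: provided.
Startup 1 (pledges 60, payoff 59): dropping to 0 → total 90, payoff 0. No gain.
Startup 2 (pledges 30, payoff 89): dropping to 0 → total 120, payoff 119. Profitable deviation.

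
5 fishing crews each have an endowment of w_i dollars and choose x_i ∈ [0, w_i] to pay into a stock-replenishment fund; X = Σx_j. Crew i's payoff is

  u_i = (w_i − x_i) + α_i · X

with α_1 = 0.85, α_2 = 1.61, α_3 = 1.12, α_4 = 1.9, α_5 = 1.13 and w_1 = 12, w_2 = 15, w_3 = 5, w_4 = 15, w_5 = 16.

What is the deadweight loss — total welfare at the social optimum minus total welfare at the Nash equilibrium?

∂u_i/∂x_i = α_i − 1, so crew i contributes w_i if α_i > 1, else 0.
α_i > 1 for i ∈ {2, 3, 4, 5}; NE contributions (0, 15, 5, 15, 16), X = 51.
W^NE = Σw_i − X^NE + (Σα_i)·X^NE = 63 + 5.61·51 = 349.11.
Planner: ∂(Σu_j)/∂x_i = Σα_j − 1 = 5.61 > 0, so everyone contributes w_i; X^SO = 63, W^SO = 63 + 5.61·63 = 416.43.
Deadweight loss = 67.32.

67.32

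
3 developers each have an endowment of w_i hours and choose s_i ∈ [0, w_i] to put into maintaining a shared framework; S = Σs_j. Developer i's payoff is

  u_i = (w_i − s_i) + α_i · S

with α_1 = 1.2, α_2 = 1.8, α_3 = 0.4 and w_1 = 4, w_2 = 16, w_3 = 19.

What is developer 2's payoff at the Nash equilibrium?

36

∂u_i/∂s_i = α_i − 1, so developer i contributes w_i if α_i > 1, else 0.
α_i > 1 for i ∈ {1, 2}; NE contributions (4, 16, 0), S = 20.
u_2 = (16 − 16) + 1.8·20 = 36.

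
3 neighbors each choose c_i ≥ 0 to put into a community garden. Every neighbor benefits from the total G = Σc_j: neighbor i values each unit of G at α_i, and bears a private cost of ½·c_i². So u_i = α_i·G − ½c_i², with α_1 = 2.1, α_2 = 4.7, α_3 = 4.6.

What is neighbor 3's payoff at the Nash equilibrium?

Neighbor i's FOC: ∂u_i/∂c_i = α_i − c_i = 0, so c_i* = α_i.
NE contributions = (2.1, 4.7, 4.6); G = 11.4.
u_3 = α_3·G − ½·(c_3)² = 4.6·11.4 − ½·4.6² = 41.86.

41.86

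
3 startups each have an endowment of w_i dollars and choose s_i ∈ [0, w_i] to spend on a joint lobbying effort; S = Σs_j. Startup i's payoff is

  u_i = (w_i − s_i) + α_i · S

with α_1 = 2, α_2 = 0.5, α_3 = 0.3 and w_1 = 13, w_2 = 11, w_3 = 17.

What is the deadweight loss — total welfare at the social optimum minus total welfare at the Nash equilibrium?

∂u_i/∂s_i = α_i − 1, so startup i contributes w_i if α_i > 1, else 0.
α_i > 1 for i ∈ {1}; NE contributions (13, 0, 0), S = 13.
W^NE = Σw_i − S^NE + (Σα_i)·S^NE = 41 + 1.8·13 = 64.4.
Planner: ∂(Σu_j)/∂s_i = Σα_j − 1 = 1.8 > 0, so everyone contributes w_i; S^SO = 41, W^SO = 41 + 1.8·41 = 114.8.
Deadweight loss = 50.4.

50.4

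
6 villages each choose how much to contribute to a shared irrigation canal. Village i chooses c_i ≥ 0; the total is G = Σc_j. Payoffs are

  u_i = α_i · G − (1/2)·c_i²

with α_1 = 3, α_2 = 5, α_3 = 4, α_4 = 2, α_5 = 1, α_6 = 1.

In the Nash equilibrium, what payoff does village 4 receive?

Village i's FOC: ∂u_i/∂c_i = α_i − c_i = 0, so c_i* = α_i.
NE contributions = (3, 5, 4, 2, 1, 1); G = 16.
u_4 = α_4·G − ½·(c_4)² = 2·16 − ½·2² = 30.

30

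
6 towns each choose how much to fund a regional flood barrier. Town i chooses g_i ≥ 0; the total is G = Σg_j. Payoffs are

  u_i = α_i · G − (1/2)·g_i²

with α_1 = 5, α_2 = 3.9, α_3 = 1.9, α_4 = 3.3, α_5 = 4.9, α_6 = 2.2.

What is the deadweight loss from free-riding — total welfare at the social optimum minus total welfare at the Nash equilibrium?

940.66

Town i's FOC: ∂u_i/∂g_i = α_i − g_i = 0, so g_i* = α_i.
NE contributions = (5, 3.9, 1.9, 3.3, 4.9, 2.2); G = 21.2.
W^NE = (Σα)·G − ½Σα_i² = 21.2² − ½·83.56 = 407.66.
Planner sets g_i = Σα_j = 21.2 for every i, so G^SO = 6·21.2 = 127.2.
W^SO = (Σα)·G^SO − ½·6·(Σα)² = (6/2)·21.2² = 1348.32.
Deadweight loss = W^SO − W^NE = 940.66.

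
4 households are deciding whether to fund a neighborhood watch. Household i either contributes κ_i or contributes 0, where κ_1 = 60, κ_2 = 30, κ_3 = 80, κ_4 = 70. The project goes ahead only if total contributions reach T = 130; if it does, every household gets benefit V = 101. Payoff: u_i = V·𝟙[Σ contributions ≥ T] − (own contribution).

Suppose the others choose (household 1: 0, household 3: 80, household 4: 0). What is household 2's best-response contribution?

0

Others' total = 80. Even contributing 30 gives 110 < 130: no benefit either way.
Best response: 0.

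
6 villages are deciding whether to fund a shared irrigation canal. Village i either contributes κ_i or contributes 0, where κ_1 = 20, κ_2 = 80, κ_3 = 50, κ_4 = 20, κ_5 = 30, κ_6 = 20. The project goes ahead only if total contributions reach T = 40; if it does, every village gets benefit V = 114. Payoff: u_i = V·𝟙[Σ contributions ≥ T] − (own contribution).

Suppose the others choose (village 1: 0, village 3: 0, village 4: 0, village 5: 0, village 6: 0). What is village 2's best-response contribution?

80

Others' total = 0. Contributing 80 brings total to 80 ≥ 40: gain V − κ_2 = 34.
Best response: 80.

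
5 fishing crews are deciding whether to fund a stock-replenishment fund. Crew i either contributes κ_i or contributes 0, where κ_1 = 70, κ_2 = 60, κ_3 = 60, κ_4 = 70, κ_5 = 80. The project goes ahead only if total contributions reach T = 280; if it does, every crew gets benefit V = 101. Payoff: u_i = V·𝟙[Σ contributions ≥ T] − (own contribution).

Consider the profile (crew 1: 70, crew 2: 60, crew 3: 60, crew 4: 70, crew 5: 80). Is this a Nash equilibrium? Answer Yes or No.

No

Total = 340 ≥ 280: provided.
Crew 1 (pledges 70, payoff 31): dropping to 0 → total 270, payoff 0. No gain.
Crew 2 (pledges 60, payoff 41): dropping to 0 → total 280, payoff 101. Profitable deviation.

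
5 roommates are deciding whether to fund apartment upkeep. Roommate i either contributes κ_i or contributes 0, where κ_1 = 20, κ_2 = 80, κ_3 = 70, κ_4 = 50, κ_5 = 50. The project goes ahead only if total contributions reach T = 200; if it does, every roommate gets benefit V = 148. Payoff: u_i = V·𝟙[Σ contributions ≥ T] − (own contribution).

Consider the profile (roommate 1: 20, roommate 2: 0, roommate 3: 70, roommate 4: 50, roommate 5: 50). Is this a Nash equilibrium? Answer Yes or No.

Total = 190 < 200: not provided.
Roommate 1 (pledges 20, payoff -20): dropping to 0 → total 170, payoff 0. Profitable deviation.

No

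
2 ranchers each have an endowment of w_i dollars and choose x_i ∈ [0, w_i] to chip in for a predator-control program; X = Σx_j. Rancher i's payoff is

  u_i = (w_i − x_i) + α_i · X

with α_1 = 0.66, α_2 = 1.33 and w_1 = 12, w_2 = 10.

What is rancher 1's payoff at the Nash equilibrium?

18.6

∂u_i/∂x_i = α_i − 1, so rancher i contributes w_i if α_i > 1, else 0.
α_i > 1 for i ∈ {2}; NE contributions (0, 10), X = 10.
u_1 = (12 − 0) + 0.66·10 = 18.6.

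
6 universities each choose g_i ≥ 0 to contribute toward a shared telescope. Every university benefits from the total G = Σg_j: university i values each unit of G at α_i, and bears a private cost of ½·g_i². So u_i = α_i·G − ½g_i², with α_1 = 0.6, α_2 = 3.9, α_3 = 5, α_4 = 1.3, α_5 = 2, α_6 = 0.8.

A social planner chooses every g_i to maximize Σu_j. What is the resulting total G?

Planner FOC: ∂(Σu_j)/∂g_i = (Σα_j) − g_i = 0, so g_i^SO = Σα_j = 13.6 for every i; G^SO = 81.6.

81.6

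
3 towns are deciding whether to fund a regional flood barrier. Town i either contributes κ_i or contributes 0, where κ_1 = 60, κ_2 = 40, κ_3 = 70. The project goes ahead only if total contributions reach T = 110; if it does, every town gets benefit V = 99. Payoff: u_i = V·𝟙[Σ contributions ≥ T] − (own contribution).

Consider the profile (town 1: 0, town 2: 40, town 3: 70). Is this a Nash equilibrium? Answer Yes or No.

Total = 110 ≥ 110: provided.
Town 1 (pledges 0, payoff 99): pledging 60 → total 170, payoff 39. No gain.
Town 2 (pledges 40, payoff 59): dropping to 0 → total 70, payoff 0. No gain.
Town 3 (pledges 70, payoff 29): dropping to 0 → total 40, payoff 0. No gain.

Yes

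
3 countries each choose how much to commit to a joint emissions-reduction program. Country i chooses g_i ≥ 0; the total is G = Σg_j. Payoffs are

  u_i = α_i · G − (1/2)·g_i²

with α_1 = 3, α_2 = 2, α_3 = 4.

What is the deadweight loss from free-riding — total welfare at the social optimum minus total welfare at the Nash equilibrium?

Country i's FOC: ∂u_i/∂g_i = α_i − g_i = 0, so g_i* = α_i.
NE contributions = (3, 2, 4); G = 9.
W^NE = (Σα)·G − ½Σα_i² = 9² − ½·29 = 66.5.
Planner sets g_i = Σα_j = 9 for every i, so G^SO = 3·9 = 27.
W^SO = (Σα)·G^SO − ½·3·(Σα)² = (3/2)·9² = 121.5.
Deadweight loss = W^SO − W^NE = 55.

55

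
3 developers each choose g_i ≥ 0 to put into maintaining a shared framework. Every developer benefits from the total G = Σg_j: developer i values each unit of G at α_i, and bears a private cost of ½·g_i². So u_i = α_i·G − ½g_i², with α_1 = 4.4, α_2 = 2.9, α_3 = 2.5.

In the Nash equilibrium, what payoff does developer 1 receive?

Developer i's FOC: ∂u_i/∂g_i = α_i − g_i = 0, so g_i* = α_i.
NE contributions = (4.4, 2.9, 2.5); G = 9.8.
u_1 = α_1·G − ½·(g_1)² = 4.4·9.8 − ½·4.4² = 33.44.

33.44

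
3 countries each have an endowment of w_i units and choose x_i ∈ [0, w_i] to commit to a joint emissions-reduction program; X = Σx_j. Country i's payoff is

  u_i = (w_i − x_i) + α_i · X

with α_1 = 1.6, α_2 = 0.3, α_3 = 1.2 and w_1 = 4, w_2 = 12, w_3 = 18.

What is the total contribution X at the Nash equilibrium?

∂u_i/∂x_i = α_i − 1, so country i contributes w_i if α_i > 1, else 0.
α_i > 1 for i ∈ {1, 3}; NE contributions (4, 0, 18), X = 22.

22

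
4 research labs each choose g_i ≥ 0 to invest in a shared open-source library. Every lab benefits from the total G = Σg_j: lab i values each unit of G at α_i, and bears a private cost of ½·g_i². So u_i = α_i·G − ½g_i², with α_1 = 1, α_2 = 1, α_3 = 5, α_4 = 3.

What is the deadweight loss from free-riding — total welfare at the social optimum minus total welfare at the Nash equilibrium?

Lab i's FOC: ∂u_i/∂g_i = α_i − g_i = 0, so g_i* = α_i.
NE contributions = (1, 1, 5, 3); G = 10.
W^NE = (Σα)·G − ½Σα_i² = 10² − ½·36 = 82.
Planner sets g_i = Σα_j = 10 for every i, so G^SO = 4·10 = 40.
W^SO = (Σα)·G^SO − ½·4·(Σα)² = (4/2)·10² = 200.
Deadweight loss = W^SO − W^NE = 118.

118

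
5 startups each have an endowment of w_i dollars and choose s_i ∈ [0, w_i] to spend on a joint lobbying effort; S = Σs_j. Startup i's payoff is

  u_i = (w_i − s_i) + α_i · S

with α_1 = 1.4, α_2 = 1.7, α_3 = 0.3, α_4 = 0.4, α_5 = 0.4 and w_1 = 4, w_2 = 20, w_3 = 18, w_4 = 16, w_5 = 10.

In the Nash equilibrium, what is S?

∂u_i/∂s_i = α_i − 1, so startup i contributes w_i if α_i > 1, else 0.
α_i > 1 for i ∈ {1, 2}; NE contributions (4, 20, 0, 0, 0), S = 24.

24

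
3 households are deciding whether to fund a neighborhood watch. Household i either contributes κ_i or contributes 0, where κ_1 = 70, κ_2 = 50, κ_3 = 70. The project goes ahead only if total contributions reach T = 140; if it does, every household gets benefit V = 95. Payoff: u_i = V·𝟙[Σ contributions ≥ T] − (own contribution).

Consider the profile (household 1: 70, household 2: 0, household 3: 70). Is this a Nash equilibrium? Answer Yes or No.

Total = 140 ≥ 140: provided.
Household 1 (pledges 70, payoff 25): dropping to 0 → total 70, payoff 0. No gain.
Household 2 (pledges 0, payoff 95): pledging 50 → total 190, payoff 45. No gain.
Household 3 (pledges 70, payoff 25): dropping to 0 → total 70, payoff 0. No gain.

Yes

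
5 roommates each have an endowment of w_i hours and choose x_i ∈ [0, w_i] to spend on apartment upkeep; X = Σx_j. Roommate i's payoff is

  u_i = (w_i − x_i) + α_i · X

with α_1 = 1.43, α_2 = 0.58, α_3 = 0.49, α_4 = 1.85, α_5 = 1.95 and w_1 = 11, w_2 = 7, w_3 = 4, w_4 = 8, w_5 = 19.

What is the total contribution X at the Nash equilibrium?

38

∂u_i/∂x_i = α_i − 1, so roommate i contributes w_i if α_i > 1, else 0.
α_i > 1 for i ∈ {1, 4, 5}; NE contributions (11, 0, 0, 8, 19), X = 38.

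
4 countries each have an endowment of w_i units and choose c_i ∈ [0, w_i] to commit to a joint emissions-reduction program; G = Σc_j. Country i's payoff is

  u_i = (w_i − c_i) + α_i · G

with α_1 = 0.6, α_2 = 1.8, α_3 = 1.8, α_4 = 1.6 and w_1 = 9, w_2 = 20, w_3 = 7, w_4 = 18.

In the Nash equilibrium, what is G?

45

∂u_i/∂c_i = α_i − 1, so country i contributes w_i if α_i > 1, else 0.
α_i > 1 for i ∈ {2, 3, 4}; NE contributions (0, 20, 7, 18), G = 45.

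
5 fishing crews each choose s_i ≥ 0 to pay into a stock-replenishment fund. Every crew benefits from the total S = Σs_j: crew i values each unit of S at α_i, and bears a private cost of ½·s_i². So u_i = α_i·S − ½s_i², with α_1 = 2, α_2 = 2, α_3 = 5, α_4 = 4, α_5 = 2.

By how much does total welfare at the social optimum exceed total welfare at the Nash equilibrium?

364

Crew i's FOC: ∂u_i/∂s_i = α_i − s_i = 0, so s_i* = α_i.
NE contributions = (2, 2, 5, 4, 2); S = 15.
W^NE = (Σα)·S − ½Σα_i² = 15² − ½·53 = 198.5.
Planner sets s_i = Σα_j = 15 for every i, so S^SO = 5·15 = 75.
W^SO = (Σα)·S^SO − ½·5·(Σα)² = (5/2)·15² = 562.5.
Deadweight loss = W^SO − W^NE = 364.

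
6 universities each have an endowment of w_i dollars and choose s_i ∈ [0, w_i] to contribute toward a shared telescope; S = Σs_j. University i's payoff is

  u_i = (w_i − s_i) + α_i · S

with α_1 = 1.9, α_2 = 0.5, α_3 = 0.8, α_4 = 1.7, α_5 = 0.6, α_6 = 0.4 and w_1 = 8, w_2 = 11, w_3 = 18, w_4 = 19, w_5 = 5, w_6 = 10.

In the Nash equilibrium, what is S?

∂u_i/∂s_i = α_i − 1, so university i contributes w_i if α_i > 1, else 0.
α_i > 1 for i ∈ {1, 4}; NE contributions (8, 0, 0, 19, 0, 0), S = 27.

27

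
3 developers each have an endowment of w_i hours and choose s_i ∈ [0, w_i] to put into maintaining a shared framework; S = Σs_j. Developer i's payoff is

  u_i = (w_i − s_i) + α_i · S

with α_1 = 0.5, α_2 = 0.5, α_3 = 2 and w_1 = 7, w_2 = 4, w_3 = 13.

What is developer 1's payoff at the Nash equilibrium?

∂u_i/∂s_i = α_i − 1, so developer i contributes w_i if α_i > 1, else 0.
α_i > 1 for i ∈ {3}; NE contributions (0, 0, 13), S = 13.
u_1 = (7 − 0) + 0.5·13 = 13.5.

13.5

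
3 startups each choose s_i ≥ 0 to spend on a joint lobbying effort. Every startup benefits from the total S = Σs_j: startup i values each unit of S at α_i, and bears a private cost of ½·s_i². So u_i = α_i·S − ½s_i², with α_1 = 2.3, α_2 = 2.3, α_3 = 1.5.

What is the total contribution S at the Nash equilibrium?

Startup i's FOC: ∂u_i/∂s_i = α_i − s_i = 0, so s_i* = α_i.
NE contributions = (2.3, 2.3, 1.5); S = 6.1.

6.1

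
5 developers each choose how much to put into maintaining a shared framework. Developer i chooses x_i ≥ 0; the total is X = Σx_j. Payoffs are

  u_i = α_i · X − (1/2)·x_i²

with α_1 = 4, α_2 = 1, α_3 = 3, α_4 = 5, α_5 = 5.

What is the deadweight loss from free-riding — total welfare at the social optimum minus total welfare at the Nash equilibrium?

Developer i's FOC: ∂u_i/∂x_i = α_i − x_i = 0, so x_i* = α_i.
NE contributions = (4, 1, 3, 5, 5); X = 18.
W^NE = (Σα)·X − ½Σα_i² = 18² − ½·76 = 286.
Planner sets x_i = Σα_j = 18 for every i, so X^SO = 5·18 = 90.
W^SO = (Σα)·X^SO − ½·5·(Σα)² = (5/2)·18² = 810.
Deadweight loss = W^SO − W^NE = 524.

524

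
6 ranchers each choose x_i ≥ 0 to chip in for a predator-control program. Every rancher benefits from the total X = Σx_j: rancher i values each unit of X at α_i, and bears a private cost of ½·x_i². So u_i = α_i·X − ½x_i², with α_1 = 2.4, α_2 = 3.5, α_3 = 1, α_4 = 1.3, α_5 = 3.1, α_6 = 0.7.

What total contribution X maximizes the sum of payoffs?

Planner FOC: ∂(Σu_j)/∂x_i = (Σα_j) − x_i = 0, so x_i^SO = Σα_j = 12 for every i; X^SO = 72.

72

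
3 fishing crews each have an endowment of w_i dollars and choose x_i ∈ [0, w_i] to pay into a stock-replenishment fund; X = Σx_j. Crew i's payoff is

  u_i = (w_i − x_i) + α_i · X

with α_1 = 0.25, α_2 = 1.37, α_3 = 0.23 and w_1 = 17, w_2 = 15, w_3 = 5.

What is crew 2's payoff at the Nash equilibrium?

∂u_i/∂x_i = α_i − 1, so crew i contributes w_i if α_i > 1, else 0.
α_i > 1 for i ∈ {2}; NE contributions (0, 15, 0), X = 15.
u_2 = (15 − 15) + 1.37·15 = 20.55.

20.55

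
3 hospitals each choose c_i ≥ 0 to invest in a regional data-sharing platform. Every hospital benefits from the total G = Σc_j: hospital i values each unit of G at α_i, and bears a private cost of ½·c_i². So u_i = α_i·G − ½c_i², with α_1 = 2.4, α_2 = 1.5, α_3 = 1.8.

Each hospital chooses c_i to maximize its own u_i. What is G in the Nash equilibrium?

5.7

Hospital i's FOC: ∂u_i/∂c_i = α_i − c_i = 0, so c_i* = α_i.
NE contributions = (2.4, 1.5, 1.8); G = 5.7.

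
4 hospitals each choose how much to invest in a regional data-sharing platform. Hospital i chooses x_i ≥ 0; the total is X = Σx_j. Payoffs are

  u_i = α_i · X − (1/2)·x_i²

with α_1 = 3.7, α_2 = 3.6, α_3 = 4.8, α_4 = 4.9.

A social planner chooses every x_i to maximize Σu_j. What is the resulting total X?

68

Planner FOC: ∂(Σu_j)/∂x_i = (Σα_j) − x_i = 0, so x_i^SO = Σα_j = 17 for every i; X^SO = 68.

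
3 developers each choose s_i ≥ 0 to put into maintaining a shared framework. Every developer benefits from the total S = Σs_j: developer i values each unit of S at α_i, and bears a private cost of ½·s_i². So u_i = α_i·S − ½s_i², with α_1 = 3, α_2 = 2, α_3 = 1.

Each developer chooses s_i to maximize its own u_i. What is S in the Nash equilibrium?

Developer i's FOC: ∂u_i/∂s_i = α_i − s_i = 0, so s_i* = α_i.
NE contributions = (3, 2, 1); S = 6.

6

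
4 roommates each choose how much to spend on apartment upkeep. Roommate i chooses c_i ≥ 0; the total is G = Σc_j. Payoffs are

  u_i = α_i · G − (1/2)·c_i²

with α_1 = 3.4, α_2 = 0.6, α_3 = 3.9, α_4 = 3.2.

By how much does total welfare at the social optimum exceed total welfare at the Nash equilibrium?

Roommate i's FOC: ∂u_i/∂c_i = α_i − c_i = 0, so c_i* = α_i.
NE contributions = (3.4, 0.6, 3.9, 3.2); G = 11.1.
W^NE = (Σα)·G − ½Σα_i² = 11.1² − ½·37.37 = 104.525.
Planner sets c_i = Σα_j = 11.1 for every i, so G^SO = 4·11.1 = 44.4.
W^SO = (Σα)·G^SO − ½·4·(Σα)² = (4/2)·11.1² = 246.42.
Deadweight loss = W^SO − W^NE = 141.895.

141.895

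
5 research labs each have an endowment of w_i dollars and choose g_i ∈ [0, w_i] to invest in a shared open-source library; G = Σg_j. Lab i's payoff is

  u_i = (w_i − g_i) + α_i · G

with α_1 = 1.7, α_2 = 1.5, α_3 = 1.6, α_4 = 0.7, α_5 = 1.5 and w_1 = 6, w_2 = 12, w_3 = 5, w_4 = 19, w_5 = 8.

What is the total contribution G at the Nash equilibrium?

∂u_i/∂g_i = α_i − 1, so lab i contributes w_i if α_i > 1, else 0.
α_i > 1 for i ∈ {1, 2, 3, 5}; NE contributions (6, 12, 5, 0, 8), G = 31.

31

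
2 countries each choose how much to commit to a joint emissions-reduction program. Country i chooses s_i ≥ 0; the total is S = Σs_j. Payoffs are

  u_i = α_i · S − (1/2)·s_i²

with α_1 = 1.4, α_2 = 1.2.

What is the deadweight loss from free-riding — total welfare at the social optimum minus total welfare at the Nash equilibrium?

1.7

Country i's FOC: ∂u_i/∂s_i = α_i − s_i = 0, so s_i* = α_i.
NE contributions = (1.4, 1.2); S = 2.6.
W^NE = (Σα)·S − ½Σα_i² = 2.6² − ½·3.4 = 5.06.
Planner sets s_i = Σα_j = 2.6 for every i, so S^SO = 2·2.6 = 5.2.
W^SO = (Σα)·S^SO − ½·2·(Σα)² = (2/2)·2.6² = 6.76.
Deadweight loss = W^SO − W^NE = 1.7.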